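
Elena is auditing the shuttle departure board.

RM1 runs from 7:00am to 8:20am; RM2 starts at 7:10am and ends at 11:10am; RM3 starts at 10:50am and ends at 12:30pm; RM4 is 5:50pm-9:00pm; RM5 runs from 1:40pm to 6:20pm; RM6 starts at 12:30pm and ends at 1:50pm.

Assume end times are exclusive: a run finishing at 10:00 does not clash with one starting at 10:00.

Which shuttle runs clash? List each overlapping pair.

Sorted by start: RM1, RM2, RM3, RM6, RM5, RM4.
RM2 starts before RM1 ends → RM1 and RM2 overlap.
RM3 starts after RM1 ends — done with RM1.
RM3 starts before RM2 ends → RM2 and RM3 overlap.
RM6 starts after RM2 ends — done with RM2.
RM6 starts exactly when RM3 ends (back-to-back, no overlap) — done with RM3.
RM5 starts before RM6 ends → RM6 and RM5 overlap.
RM4 starts after RM6 ends.
RM4 starts before RM5 ends → RM5 and RM4 overlap.

RM1 & RM2, RM2 & RM3, RM4 & RM5, RM5 & RM6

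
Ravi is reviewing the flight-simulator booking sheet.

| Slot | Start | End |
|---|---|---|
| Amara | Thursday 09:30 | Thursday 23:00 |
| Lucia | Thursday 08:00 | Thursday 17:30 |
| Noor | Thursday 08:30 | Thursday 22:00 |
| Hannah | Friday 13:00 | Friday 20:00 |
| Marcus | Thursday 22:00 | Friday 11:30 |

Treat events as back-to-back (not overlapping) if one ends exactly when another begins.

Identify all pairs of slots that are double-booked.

Check each pair: they overlap iff neither finishes before the other starts.
Sorted by start: Lucia, Noor, Amara, Marcus, Hannah.
Noor starts before Lucia ends → Lucia and Noor overlap.
Amara starts before Lucia ends → Lucia and Amara overlap.
Marcus starts after Lucia ends — done with Lucia.
Amara starts before Noor ends → Noor and Amara overlap.
Marcus starts exactly when Noor ends (back-to-back, no overlap) — done with Noor.
Marcus starts before Amara ends → Amara and Marcus overlap.
Hannah starts after Amara ends.
Hannah starts after Marcus ends.

Amara & Lucia, Amara & Marcus, Amara & Noor, Lucia & Noor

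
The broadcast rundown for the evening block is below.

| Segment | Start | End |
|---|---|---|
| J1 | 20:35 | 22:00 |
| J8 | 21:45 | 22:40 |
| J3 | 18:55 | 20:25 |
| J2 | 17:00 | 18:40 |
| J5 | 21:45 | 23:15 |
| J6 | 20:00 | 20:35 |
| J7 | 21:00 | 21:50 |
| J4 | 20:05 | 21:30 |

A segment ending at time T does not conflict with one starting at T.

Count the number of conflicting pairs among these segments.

Two intervals overlap when each starts before the other ends.
Sorted by start: J2, J3, J6, J4, J1, J7, J5, J8.
J3 starts after J2 ends, so J2 has no further overlaps.
J6 starts before J3 ends → J3 and J6 overlap.
J4 starts before J3 ends → J3 and J4 overlap.
J1 starts after J3 ends, so J3 has no further overlaps.
J4 starts before J6 ends → J6 and J4 overlap.
J1 starts exactly when J6 ends (back-to-back, no overlap), so J6 has no further overlaps.
J1 starts before J4 ends → J4 and J1 overlap.
J7 starts before J4 ends → J4 and J7 overlap.
J5 starts after J4 ends, so J4 has no further overlaps.
J7 starts before J1 ends → J1 and J7 overlap.
J5 starts before J1 ends → J1 and J5 overlap.
J8 starts before J1 ends → J1 and J8 overlap.
J5 starts before J7 ends → J7 and J5 overlap.
J8 starts before J7 ends → J7 and J8 overlap.
J8 starts before J5 ends → J5 and J8 overlap.
Overlapping pairs: J1 & J4, J1 & J5, J1 & J7, J1 & J8, J3 & J4, J3 & J6, J4 & J6, J4 & J7, J5 & J7, J5 & J8, J7 & J8 — 11 in total.

11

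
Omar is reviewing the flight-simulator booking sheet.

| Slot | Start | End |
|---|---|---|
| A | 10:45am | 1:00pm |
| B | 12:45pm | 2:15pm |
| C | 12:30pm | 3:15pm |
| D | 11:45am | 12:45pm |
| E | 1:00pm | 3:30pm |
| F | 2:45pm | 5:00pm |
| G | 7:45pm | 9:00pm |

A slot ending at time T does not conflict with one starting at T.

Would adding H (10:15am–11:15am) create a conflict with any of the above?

A: starts 10:45am before H ends 11:15am, and ends 1:00pm after H starts 10:15am → overlap.
D: starts 11:45am at or after H ends 11:15am → clear.
C: starts 12:30pm at or after H ends 11:15am → clear.
B: starts 12:45pm at or after H ends 11:15am → clear.
E: starts 1:00pm at or after H ends 11:15am → clear.
F: starts 2:45pm at or after H ends 11:15am → clear.
G: starts 7:45pm at or after H ends 11:15am → clear.
H overlaps A.

Yes — it overlaps A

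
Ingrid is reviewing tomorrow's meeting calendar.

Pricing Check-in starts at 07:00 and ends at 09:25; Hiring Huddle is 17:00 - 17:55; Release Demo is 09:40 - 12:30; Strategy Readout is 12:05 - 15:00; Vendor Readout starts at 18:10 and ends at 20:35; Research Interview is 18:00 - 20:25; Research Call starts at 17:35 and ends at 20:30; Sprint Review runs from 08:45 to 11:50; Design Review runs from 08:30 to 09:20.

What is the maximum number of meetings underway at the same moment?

Sweep the timeline, counting +1 at each start and −1 at each end (ends before starts at a tie):
07:00 start Pricing Check-in → 1
08:30 start Design Review → 2
08:45 start Sprint Review → 3
09:20 end Design Review → 2
09:25 end Pricing Check-in → 1
09:40 start Release Demo → 2
11:50 end Sprint Review → 1
12:05 start Strategy Readout → 2
12:30 end Release Demo → 1
15:00 end Strategy Readout → 0
17:00 start Hiring Huddle → 1
17:35 start Research Call → 2
17:55 end Hiring Huddle → 1
18:00 start Research Interview → 2
18:10 start Vendor Readout → 3
20:25 end Research Interview → 2
20:30 end Research Call → 1
20:35 end Vendor Readout → 0
Peak is 3, at 08:45 (Design Review, Pricing Check-in, Sprint Review).

3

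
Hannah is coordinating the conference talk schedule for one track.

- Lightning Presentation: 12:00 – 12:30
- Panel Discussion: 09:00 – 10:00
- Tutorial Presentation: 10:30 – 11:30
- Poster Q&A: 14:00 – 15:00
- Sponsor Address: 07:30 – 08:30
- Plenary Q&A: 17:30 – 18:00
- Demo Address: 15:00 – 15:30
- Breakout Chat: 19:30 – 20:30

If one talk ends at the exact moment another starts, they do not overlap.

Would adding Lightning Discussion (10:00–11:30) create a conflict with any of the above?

Yes — it overlaps Tutorial Presentation

Sponsor Address: ends 08:30 at or before Lightning Discussion starts 10:00 → clear.
Panel Discussion: ends 10:00 at or before Lightning Discussion starts 10:00 → clear.
Tutorial Presentation: starts 10:30 before Lightning Discussion ends 11:30, and ends 11:30 after Lightning Discussion starts 10:00 → overlap.
Lightning Presentation: starts 12:00 at or after Lightning Discussion ends 11:30 → clear.
Poster Q&A: starts 14:00 at or after Lightning Discussion ends 11:30 → clear.
Demo Address: starts 15:00 at or after Lightning Discussion ends 11:30 → clear.
Plenary Q&A: starts 17:30 at or after Lightning Discussion ends 11:30 → clear.
Breakout Chat: starts 19:30 at or after Lightning Discussion ends 11:30 → clear.
Lightning Discussion overlaps Tutorial Presentation.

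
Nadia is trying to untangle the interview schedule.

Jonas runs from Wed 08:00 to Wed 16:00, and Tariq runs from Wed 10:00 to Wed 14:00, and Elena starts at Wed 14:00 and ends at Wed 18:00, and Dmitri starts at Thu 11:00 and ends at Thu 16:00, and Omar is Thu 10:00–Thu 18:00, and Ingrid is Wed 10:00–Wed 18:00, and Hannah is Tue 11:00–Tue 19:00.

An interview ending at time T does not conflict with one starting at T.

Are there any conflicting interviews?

Check each pair: they overlap iff neither finishes before the other starts.
Sorted by start: Hannah, Jonas, Tariq, Ingrid, Elena, Omar, Dmitri.
Jonas starts after Hannah ends — done with Hannah.
Tariq starts before Jonas ends → Jonas and Tariq overlap.
That's a conflict, so the schedule is not conflict-free.

Yes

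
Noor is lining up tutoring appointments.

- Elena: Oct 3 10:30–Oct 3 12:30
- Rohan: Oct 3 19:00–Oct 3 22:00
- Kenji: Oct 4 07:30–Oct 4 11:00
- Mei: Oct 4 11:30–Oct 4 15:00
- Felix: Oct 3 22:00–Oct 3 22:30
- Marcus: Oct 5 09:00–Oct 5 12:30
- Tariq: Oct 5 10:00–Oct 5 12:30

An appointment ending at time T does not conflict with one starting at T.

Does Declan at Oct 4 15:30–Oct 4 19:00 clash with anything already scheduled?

No — it doesn't clash with anything

Elena: ends Oct 3 12:30 at or before Declan starts Oct 4 15:30 → clear.
Rohan: ends Oct 3 22:00 at or before Declan starts Oct 4 15:30 → clear.
Felix: ends Oct 3 22:30 at or before Declan starts Oct 4 15:30 → clear.
Kenji: ends Oct 4 11:00 at or before Declan starts Oct 4 15:30 → clear.
Mei: ends Oct 4 15:00 at or before Declan starts Oct 4 15:30 → clear.
Marcus: starts Oct 5 09:00 at or after Declan ends Oct 4 19:00 → clear.
Tariq: starts Oct 5 10:00 at or after Declan ends Oct 4 19:00 → clear.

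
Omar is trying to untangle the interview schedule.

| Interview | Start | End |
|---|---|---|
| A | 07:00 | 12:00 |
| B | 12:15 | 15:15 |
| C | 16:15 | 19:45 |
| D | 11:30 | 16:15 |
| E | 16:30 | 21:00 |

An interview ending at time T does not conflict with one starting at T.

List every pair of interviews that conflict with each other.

Sorted by start: A, D, B, C, E.
D starts before A ends → A and D overlap.
B starts after A ends, so A has no further overlaps.
B starts before D ends → D and B overlap.
C starts exactly when D ends (back-to-back, no overlap), so D has no further overlaps.
C starts after B ends, so B has no further overlaps.
E starts before C ends → C and E overlap.

A & D, B & D, C & E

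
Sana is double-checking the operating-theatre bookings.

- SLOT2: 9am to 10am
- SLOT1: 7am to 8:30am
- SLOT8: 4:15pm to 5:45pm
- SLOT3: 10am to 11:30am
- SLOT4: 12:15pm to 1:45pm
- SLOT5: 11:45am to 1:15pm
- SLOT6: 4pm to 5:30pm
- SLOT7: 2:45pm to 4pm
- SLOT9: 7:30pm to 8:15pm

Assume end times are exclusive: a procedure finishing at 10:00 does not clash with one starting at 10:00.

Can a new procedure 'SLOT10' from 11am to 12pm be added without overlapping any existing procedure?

No — it overlaps SLOT3, SLOT5

SLOT1: ends 8:30am at or before SLOT10 starts 11am → clear.
SLOT2: ends 10am at or before SLOT10 starts 11am → clear.
SLOT3: starts 10am before SLOT10 ends 12pm, and ends 11:30am after SLOT10 starts 11am → overlap.
SLOT5: starts 11:45am before SLOT10 ends 12pm, and ends 1:15pm after SLOT10 starts 11am → overlap.
SLOT4: starts 12:15pm at or after SLOT10 ends 12pm → clear.
SLOT7: starts 2:45pm at or after SLOT10 ends 12pm → clear.
SLOT6: starts 4pm at or after SLOT10 ends 12pm → clear.
SLOT8: starts 4:15pm at or after SLOT10 ends 12pm → clear.
SLOT9: starts 7:30pm at or after SLOT10 ends 12pm → clear.
SLOT10 overlaps SLOT3, SLOT5.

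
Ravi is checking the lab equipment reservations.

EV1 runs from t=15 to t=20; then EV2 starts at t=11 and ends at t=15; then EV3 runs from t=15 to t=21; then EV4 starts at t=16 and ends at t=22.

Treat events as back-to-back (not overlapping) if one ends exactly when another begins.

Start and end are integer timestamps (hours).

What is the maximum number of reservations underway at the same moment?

Sort all start/end points and keep a running count:
t=11 start EV2 → 1
t=15 end EV2 → 0
t=15 start EV1 → 1
t=15 start EV3 → 2
t=16 start EV4 → 3
t=20 end EV1 → 2
t=21 end EV3 → 1
t=22 end EV4 → 0
Peak is 3, at t=16 (EV1, EV3, EV4).

3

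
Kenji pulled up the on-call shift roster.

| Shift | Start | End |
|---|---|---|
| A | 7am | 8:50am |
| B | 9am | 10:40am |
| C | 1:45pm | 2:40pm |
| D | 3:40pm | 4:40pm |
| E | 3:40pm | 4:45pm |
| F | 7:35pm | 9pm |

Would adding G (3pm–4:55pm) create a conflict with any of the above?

A: ends 8:50am at or before G starts 3pm → clear.
B: ends 10:40am at or before G starts 3pm → clear.
C: ends 2:40pm at or before G starts 3pm → clear.
D: starts 3:40pm before G ends 4:55pm, and ends 4:40pm after G starts 3pm → overlap.
E: starts 3:40pm before G ends 4:55pm, and ends 4:45pm after G starts 3pm → overlap.
F: starts 7:35pm at or after G ends 4:55pm → clear.
G overlaps D, E.

Yes — it overlaps D, E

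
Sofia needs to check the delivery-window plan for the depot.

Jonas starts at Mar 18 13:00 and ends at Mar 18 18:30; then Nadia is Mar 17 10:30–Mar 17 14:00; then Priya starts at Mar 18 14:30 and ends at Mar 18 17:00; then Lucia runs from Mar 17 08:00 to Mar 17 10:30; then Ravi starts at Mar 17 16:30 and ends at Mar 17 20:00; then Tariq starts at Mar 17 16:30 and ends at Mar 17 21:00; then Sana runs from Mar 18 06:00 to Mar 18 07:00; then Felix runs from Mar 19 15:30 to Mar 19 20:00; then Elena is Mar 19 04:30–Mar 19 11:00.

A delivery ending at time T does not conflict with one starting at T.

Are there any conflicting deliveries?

Yes

Sorted by start: Lucia, Nadia, Ravi, Tariq, Sana, Jonas, Priya, Elena, Felix.
Nadia starts exactly when Lucia ends (back-to-back, no overlap); Lucia is clear from here.
Ravi starts after Nadia ends; Nadia is clear from here.
Tariq starts before Ravi ends → Ravi and Tariq overlap.
That's a conflict, so the schedule is not conflict-free.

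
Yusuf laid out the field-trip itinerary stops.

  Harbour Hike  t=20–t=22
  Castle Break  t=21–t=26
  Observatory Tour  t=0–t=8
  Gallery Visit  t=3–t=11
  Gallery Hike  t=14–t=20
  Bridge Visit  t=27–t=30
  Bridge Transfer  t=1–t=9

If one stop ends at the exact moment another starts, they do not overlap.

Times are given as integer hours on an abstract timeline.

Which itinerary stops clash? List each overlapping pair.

Two intervals overlap when each starts before the other ends.
Sorted by start: Observatory Tour, Bridge Transfer, Gallery Visit, Gallery Hike, Harbour Hike, Castle Break, Bridge Visit.
Bridge Transfer starts before Observatory Tour ends → Observatory Tour and Bridge Transfer overlap.
Gallery Visit starts before Observatory Tour ends → Observatory Tour and Gallery Visit overlap.
Gallery Hike starts after Observatory Tour ends, so Observatory Tour has no further overlaps.
Gallery Visit starts before Bridge Transfer ends → Bridge Transfer and Gallery Visit overlap.
Gallery Hike starts after Bridge Transfer ends, so Bridge Transfer has no further overlaps.
Gallery Hike starts after Gallery Visit ends, so Gallery Visit has no further overlaps.
Harbour Hike starts exactly when Gallery Hike ends (back-to-back, no overlap), so Gallery Hike has no further overlaps.
Castle Break starts before Harbour Hike ends → Harbour Hike and Castle Break overlap.
Bridge Visit starts after Harbour Hike ends.
Bridge Visit starts after Castle Break ends.

Bridge Transfer & Gallery Visit, Bridge Transfer & Observatory Tour, Castle Break & Harbour Hike, Gallery Visit & Observatory Tour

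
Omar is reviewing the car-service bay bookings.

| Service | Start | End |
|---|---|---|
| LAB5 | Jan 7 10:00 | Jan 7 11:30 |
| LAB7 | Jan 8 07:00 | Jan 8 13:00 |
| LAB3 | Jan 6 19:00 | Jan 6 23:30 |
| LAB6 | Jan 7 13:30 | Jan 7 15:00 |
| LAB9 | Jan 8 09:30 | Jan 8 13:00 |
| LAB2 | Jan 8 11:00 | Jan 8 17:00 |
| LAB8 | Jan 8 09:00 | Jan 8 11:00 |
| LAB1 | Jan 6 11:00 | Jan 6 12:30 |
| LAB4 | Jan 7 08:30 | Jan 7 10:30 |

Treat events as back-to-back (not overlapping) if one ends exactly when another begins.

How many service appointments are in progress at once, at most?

3

Sort all start/end points and keep a running count:
Jan 6 11:00 start LAB1 → 1
Jan 6 12:30 end LAB1 → 0
Jan 6 19:00 start LAB3 → 1
Jan 6 23:30 end LAB3 → 0
Jan 7 08:30 start LAB4 → 1
Jan 7 10:00 start LAB5 → 2
Jan 7 10:30 end LAB4 → 1
Jan 7 11:30 end LAB5 → 0
Jan 7 13:30 start LAB6 → 1
Jan 7 15:00 end LAB6 → 0
Jan 8 07:00 start LAB7 → 1
Jan 8 09:00 start LAB8 → 2
Jan 8 09:30 start LAB9 → 3
Jan 8 11:00 end LAB8 → 2
Jan 8 11:00 start LAB2 → 3
Jan 8 13:00 end LAB7 → 2
Jan 8 13:00 end LAB9 → 1
Jan 8 17:00 end LAB2 → 0
Peak is 3, at Jan 8 09:30 (LAB7, LAB8, LAB9).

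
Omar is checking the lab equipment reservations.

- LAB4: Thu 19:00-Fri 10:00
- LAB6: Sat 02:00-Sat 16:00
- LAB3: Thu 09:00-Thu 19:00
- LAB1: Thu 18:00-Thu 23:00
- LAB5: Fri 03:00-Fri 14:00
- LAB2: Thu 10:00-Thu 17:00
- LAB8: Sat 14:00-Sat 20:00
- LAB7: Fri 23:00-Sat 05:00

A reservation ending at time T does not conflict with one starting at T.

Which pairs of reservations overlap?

LAB1 & LAB3, LAB1 & LAB4, LAB2 & LAB3, LAB4 & LAB5, LAB6 & LAB7, LAB6 & LAB8

Sorted by start: LAB3, LAB2, LAB1, LAB4, LAB5, LAB7, LAB6, LAB8.
LAB2 starts before LAB3 ends → LAB3 and LAB2 overlap.
LAB1 starts before LAB3 ends → LAB3 and LAB1 overlap.
LAB4 starts exactly when LAB3 ends (back-to-back, no overlap) — done with LAB3.
LAB1 starts after LAB2 ends — done with LAB2.
LAB4 starts before LAB1 ends → LAB1 and LAB4 overlap.
LAB5 starts after LAB1 ends — done with LAB1.
LAB5 starts before LAB4 ends → LAB4 and LAB5 overlap.
LAB7 starts after LAB4 ends — done with LAB4.
LAB7 starts after LAB5 ends — done with LAB5.
LAB6 starts before LAB7 ends → LAB7 and LAB6 overlap.
LAB8 starts after LAB7 ends.
LAB8 starts before LAB6 ends → LAB6 and LAB8 overlap.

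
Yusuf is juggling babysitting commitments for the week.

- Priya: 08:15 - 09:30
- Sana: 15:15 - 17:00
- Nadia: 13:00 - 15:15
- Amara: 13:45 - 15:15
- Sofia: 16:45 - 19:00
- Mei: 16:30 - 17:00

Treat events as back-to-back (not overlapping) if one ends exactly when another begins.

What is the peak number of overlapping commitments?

Sweep the timeline, counting +1 at each start and −1 at each end (ends before starts at a tie):
08:15 start Priya → 1
09:30 end Priya → 0
13:00 start Nadia → 1
13:45 start Amara → 2
15:15 end Amara → 1
15:15 end Nadia → 0
15:15 start Sana → 1
16:30 start Mei → 2
16:45 start Sofia → 3
17:00 end Mei → 2
17:00 end Sana → 1
19:00 end Sofia → 0
Peak is 3, at 16:45 (Mei, Sana, Sofia).

3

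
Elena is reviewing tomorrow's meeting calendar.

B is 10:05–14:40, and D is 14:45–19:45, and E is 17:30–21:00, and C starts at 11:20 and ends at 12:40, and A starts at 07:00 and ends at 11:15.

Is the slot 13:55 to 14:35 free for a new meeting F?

No — it overlaps B

A: ends 11:15 at or before F starts 13:55 → clear.
B: starts 10:05 before F ends 14:35, and ends 14:40 after F starts 13:55 → overlap.
C: ends 12:40 at or before F starts 13:55 → clear.
D: starts 14:45 at or after F ends 14:35 → clear.
E: starts 17:30 at or after F ends 14:35 → clear.
F overlaps B.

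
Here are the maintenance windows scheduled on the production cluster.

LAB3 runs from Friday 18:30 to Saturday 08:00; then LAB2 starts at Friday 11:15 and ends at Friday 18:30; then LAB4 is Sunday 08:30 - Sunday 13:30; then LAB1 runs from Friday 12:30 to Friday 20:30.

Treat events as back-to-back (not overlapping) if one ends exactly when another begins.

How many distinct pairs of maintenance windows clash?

Sorted by start: LAB2, LAB1, LAB3, LAB4.
LAB1 starts before LAB2 ends → LAB2 and LAB1 overlap.
LAB3 starts exactly when LAB2 ends (back-to-back, no overlap) — done with LAB2.
LAB3 starts before LAB1 ends → LAB1 and LAB3 overlap.
LAB4 starts after LAB1 ends.
LAB4 starts after LAB3 ends.
Overlapping pairs: LAB1 & LAB2, LAB1 & LAB3 — 2 in total.

2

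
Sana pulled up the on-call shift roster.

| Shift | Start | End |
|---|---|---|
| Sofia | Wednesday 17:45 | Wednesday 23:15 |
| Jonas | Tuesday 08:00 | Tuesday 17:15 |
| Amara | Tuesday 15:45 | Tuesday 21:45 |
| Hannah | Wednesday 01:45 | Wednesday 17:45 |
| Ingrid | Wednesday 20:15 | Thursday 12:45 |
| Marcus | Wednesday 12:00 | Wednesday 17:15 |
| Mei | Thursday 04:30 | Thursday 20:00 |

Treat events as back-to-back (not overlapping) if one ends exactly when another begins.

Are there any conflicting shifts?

Yes

Sorted by start: Jonas, Amara, Hannah, Marcus, Sofia, Ingrid, Mei.
Amara starts before Jonas ends → Jonas and Amara overlap.
That's a conflict, so the schedule is not conflict-free.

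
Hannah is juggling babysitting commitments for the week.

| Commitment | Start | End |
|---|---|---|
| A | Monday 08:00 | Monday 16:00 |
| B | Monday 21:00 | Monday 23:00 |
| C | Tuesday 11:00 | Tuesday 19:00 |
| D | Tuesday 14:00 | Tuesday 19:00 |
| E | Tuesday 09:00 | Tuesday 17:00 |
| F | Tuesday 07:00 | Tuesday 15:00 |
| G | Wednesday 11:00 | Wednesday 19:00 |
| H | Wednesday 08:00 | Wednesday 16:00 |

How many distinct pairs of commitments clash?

7

Sorted by start: A, B, F, E, C, D, H, G.
B starts after A ends — done with A.
F starts after B ends — done with B.
E starts before F ends → F and E overlap.
C starts before F ends → F and C overlap.
D starts before F ends → F and D overlap.
H starts after F ends — done with F.
C starts before E ends → E and C overlap.
D starts before E ends → E and D overlap.
H starts after E ends — done with E.
D starts before C ends → C and D overlap.
H starts after C ends — done with C.
H starts after D ends — done with D.
G starts before H ends → H and G overlap.
Overlapping pairs: C & D, C & E, C & F, D & E, D & F, E & F, G & H — 7 in total.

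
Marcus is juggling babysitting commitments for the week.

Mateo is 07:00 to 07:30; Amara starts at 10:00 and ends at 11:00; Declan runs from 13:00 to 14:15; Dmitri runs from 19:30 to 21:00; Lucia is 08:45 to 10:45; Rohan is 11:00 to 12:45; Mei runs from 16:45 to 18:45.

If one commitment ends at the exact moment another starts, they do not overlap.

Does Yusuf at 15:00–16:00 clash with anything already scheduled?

Mateo: ends 07:30 at or before Yusuf starts 15:00 → clear.
Lucia: ends 10:45 at or before Yusuf starts 15:00 → clear.
Amara: ends 11:00 at or before Yusuf starts 15:00 → clear.
Rohan: ends 12:45 at or before Yusuf starts 15:00 → clear.
Declan: ends 14:15 at or before Yusuf starts 15:00 → clear.
Mei: starts 16:45 at or after Yusuf ends 16:00 → clear.
Dmitri: starts 19:30 at or after Yusuf ends 16:00 → clear.

No — it doesn't clash with anything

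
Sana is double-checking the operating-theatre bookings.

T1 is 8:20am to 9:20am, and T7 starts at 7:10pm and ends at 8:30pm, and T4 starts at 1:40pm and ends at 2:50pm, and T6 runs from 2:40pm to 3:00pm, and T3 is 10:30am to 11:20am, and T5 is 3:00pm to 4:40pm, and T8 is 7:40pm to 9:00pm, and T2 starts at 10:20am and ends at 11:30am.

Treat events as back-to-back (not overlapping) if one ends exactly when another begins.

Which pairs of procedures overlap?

T2 & T3, T4 & T6, T7 & T8

Sorted by start: T1, T2, T3, T4, T6, T5, T7, T8.
T2 starts after T1 ends, so T1 has no further overlaps.
T3 starts before T2 ends → T2 and T3 overlap.
T4 starts after T2 ends, so T2 has no further overlaps.
T4 starts after T3 ends, so T3 has no further overlaps.
T6 starts before T4 ends → T4 and T6 overlap.
T5 starts after T4 ends, so T4 has no further overlaps.
T5 starts exactly when T6 ends (back-to-back, no overlap), so T6 has no further overlaps.
T7 starts after T5 ends, so T5 has no further overlaps.
T8 starts before T7 ends → T7 and T8 overlap.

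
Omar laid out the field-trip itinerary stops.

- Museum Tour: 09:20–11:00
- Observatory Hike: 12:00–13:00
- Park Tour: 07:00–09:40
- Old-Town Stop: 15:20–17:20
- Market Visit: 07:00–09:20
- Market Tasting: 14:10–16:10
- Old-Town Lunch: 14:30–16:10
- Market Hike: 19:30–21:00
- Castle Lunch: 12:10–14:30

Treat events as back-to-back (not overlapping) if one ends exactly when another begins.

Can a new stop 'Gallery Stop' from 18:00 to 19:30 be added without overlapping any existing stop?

Park Tour: ends 09:40 at or before Gallery Stop starts 18:00 → clear.
Market Visit: ends 09:20 at or before Gallery Stop starts 18:00 → clear.
Museum Tour: ends 11:00 at or before Gallery Stop starts 18:00 → clear.
Observatory Hike: ends 13:00 at or before Gallery Stop starts 18:00 → clear.
Castle Lunch: ends 14:30 at or before Gallery Stop starts 18:00 → clear.
Market Tasting: ends 16:10 at or before Gallery Stop starts 18:00 → clear.
Old-Town Lunch: ends 16:10 at or before Gallery Stop starts 18:00 → clear.
Old-Town Stop: ends 17:20 at or before Gallery Stop starts 18:00 → clear.
Market Hike: starts 19:30 at or after Gallery Stop ends 19:30 → clear.

Yes — the slot is free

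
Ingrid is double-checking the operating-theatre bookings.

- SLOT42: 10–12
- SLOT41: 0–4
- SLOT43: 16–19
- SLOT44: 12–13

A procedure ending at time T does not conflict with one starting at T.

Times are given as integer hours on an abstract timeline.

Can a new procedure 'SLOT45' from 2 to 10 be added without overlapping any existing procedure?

SLOT41: starts 0 before SLOT45 ends 10, and ends 4 after SLOT45 starts 2 → overlap.
SLOT42: starts 10 at or after SLOT45 ends 10 → clear.
SLOT44: starts 12 at or after SLOT45 ends 10 → clear.
SLOT43: starts 16 at or after SLOT45 ends 10 → clear.
SLOT45 overlaps SLOT41.

No — it overlaps SLOT41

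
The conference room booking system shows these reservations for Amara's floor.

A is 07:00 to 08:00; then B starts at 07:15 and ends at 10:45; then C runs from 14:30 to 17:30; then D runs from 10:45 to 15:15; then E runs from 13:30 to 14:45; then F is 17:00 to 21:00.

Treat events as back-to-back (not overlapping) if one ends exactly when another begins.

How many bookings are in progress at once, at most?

3

Sweep the timeline, counting +1 at each start and −1 at each end (ends before starts at a tie):
07:00 start A → 1
07:15 start B → 2
08:00 end A → 1
10:45 end B → 0
10:45 start D → 1
13:30 start E → 2
14:30 start C → 3
14:45 end E → 2
15:15 end D → 1
17:00 start F → 2
17:30 end C → 1
21:00 end F → 0
Peak is 3, at 14:30 (C, D, E).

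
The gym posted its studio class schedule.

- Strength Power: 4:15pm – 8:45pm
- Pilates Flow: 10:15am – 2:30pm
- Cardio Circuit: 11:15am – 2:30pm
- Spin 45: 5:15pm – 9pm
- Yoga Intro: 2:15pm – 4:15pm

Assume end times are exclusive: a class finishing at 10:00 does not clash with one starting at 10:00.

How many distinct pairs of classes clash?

4

Sorted by start: Pilates Flow, Cardio Circuit, Yoga Intro, Strength Power, Spin 45.
Cardio Circuit starts before Pilates Flow ends → Pilates Flow and Cardio Circuit overlap.
Yoga Intro starts before Pilates Flow ends → Pilates Flow and Yoga Intro overlap.
Strength Power starts after Pilates Flow ends, so nothing later overlaps Pilates Flow either.
Yoga Intro starts before Cardio Circuit ends → Cardio Circuit and Yoga Intro overlap.
Strength Power starts after Cardio Circuit ends, so nothing later overlaps Cardio Circuit either.
Strength Power starts exactly when Yoga Intro ends (back-to-back, no overlap), so nothing later overlaps Yoga Intro either.
Spin 45 starts before Strength Power ends → Strength Power and Spin 45 overlap.
Overlapping pairs: Cardio Circuit & Pilates Flow, Cardio Circuit & Yoga Intro, Pilates Flow & Yoga Intro, Spin 45 & Strength Power — 4 in total.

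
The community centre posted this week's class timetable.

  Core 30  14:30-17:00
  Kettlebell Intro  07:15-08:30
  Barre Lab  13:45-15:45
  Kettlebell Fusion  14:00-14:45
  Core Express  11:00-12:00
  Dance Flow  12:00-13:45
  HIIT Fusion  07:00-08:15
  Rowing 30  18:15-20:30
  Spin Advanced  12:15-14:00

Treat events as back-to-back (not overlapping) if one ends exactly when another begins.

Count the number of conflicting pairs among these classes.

6

Sorted by start: HIIT Fusion, Kettlebell Intro, Core Express, Dance Flow, Spin Advanced, Barre Lab, Kettlebell Fusion, Core 30, Rowing 30.
Kettlebell Intro starts before HIIT Fusion ends → HIIT Fusion and Kettlebell Intro overlap.
Core Express starts after HIIT Fusion ends, so nothing later overlaps HIIT Fusion either.
Core Express starts after Kettlebell Intro ends, so nothing later overlaps Kettlebell Intro either.
Dance Flow starts exactly when Core Express ends (back-to-back, no overlap), so nothing later overlaps Core Express either.
Spin Advanced starts before Dance Flow ends → Dance Flow and Spin Advanced overlap.
Barre Lab starts exactly when Dance Flow ends (back-to-back, no overlap), so nothing later overlaps Dance Flow either.
Barre Lab starts before Spin Advanced ends → Spin Advanced and Barre Lab overlap.
Kettlebell Fusion starts exactly when Spin Advanced ends (back-to-back, no overlap), so nothing later overlaps Spin Advanced either.
Kettlebell Fusion starts before Barre Lab ends → Barre Lab and Kettlebell Fusion overlap.
Core 30 starts before Barre Lab ends → Barre Lab and Core 30 overlap.
Rowing 30 starts after Barre Lab ends.
Core 30 starts before Kettlebell Fusion ends → Kettlebell Fusion and Core 30 overlap.
Rowing 30 starts after Kettlebell Fusion ends.
Rowing 30 starts after Core 30 ends.
Overlapping pairs: Barre Lab & Core 30, Barre Lab & Kettlebell Fusion, Barre Lab & Spin Advanced, Core 30 & Kettlebell Fusion, Dance Flow & Spin Advanced, HIIT Fusion & Kettlebell Intro — 6 in total.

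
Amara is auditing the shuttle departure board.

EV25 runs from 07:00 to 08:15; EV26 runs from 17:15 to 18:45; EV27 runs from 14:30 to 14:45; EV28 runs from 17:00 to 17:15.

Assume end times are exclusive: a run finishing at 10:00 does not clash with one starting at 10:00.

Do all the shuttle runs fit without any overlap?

Check each pair: they overlap iff neither finishes before the other starts.
Sorted by start: EV25, EV27, EV28, EV26.
EV27 starts after EV25 ends, so EV25 has no further overlaps.
EV28 starts after EV27 ends, so EV27 has no further overlaps.
EV26 starts exactly when EV28 ends (back-to-back, no overlap).
Every pair is clear; the schedule has no overlaps.

Yes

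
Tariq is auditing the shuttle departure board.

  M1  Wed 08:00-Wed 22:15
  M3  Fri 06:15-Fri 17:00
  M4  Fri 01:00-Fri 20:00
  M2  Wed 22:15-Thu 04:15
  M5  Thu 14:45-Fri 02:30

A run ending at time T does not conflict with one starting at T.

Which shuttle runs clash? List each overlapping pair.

Sorted by start: M1, M2, M5, M4, M3.
M2 starts exactly when M1 ends (back-to-back, no overlap) — done with M1.
M5 starts after M2 ends — done with M2.
M4 starts before M5 ends → M5 and M4 overlap.
M3 starts after M5 ends.
M3 starts before M4 ends → M4 and M3 overlap.

M3 & M4, M4 & M5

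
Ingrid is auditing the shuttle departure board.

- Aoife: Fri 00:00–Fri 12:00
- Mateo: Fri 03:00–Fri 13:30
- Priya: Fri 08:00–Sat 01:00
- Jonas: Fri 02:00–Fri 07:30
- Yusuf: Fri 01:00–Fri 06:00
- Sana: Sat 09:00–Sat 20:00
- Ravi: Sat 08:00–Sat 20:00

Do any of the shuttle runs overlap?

Sorted by start: Aoife, Yusuf, Jonas, Mateo, Priya, Ravi, Sana.
Yusuf starts before Aoife ends → Aoife and Yusuf overlap.
That's a conflict, so the schedule is not conflict-free.

Yes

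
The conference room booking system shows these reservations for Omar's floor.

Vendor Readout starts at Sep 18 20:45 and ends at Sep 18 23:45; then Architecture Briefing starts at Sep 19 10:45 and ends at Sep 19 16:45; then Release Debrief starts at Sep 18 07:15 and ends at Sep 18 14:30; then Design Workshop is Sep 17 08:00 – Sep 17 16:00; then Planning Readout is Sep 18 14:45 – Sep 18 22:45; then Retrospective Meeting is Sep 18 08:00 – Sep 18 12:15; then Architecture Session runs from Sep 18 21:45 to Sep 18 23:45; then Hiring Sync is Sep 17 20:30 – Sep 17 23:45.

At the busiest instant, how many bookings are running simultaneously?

Walk through starts and ends in time order (an end at T is processed before a start at T):
Sep 17 08:00 start Design Workshop → 1
Sep 17 16:00 end Design Workshop → 0
Sep 17 20:30 start Hiring Sync → 1
Sep 17 23:45 end Hiring Sync → 0
Sep 18 07:15 start Release Debrief → 1
Sep 18 08:00 start Retrospective Meeting → 2
Sep 18 12:15 end Retrospective Meeting → 1
Sep 18 14:30 end Release Debrief → 0
Sep 18 14:45 start Planning Readout → 1
Sep 18 20:45 start Vendor Readout → 2
Sep 18 21:45 start Architecture Session → 3
Sep 18 22:45 end Planning Readout → 2
Sep 18 23:45 end Architecture Session → 1
Sep 18 23:45 end Vendor Readout → 0
Sep 19 10:45 start Architecture Briefing → 1
Sep 19 16:45 end Architecture Briefing → 0
Peak is 3, at Sep 18 21:45 (Architecture Session, Planning Readout, Vendor Readout).

3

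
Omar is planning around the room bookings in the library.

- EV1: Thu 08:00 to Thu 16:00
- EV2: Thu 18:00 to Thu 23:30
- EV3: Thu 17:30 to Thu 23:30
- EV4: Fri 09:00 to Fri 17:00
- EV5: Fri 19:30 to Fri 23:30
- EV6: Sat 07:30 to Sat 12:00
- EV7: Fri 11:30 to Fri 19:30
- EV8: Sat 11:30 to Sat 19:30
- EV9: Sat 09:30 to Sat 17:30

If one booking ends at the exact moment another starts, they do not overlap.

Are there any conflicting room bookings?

Sorted by start: EV1, EV3, EV2, EV4, EV7, EV5, EV6, EV9, EV8.
EV3 starts after EV1 ends, so EV1 has no further overlaps.
EV2 starts before EV3 ends → EV3 and EV2 overlap.
That's a conflict, so the schedule is not conflict-free.

Yes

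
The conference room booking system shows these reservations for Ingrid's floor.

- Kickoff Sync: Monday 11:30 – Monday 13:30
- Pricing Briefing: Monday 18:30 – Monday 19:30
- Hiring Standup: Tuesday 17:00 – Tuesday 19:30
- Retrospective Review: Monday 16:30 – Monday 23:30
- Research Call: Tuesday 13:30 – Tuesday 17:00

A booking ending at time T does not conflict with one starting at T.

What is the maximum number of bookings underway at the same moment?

2

Sort all start/end points and keep a running count:
Monday 11:30 start Kickoff Sync → 1
Monday 13:30 end Kickoff Sync → 0
Monday 16:30 start Retrospective Review → 1
Monday 18:30 start Pricing Briefing → 2
Monday 19:30 end Pricing Briefing → 1
Monday 23:30 end Retrospective Review → 0
Tuesday 13:30 start Research Call → 1
Tuesday 17:00 end Research Call → 0
Tuesday 17:00 start Hiring Standup → 1
Tuesday 19:30 end Hiring Standup → 0
Peak is 2, at Monday 18:30 (Pricing Briefing, Retrospective Review).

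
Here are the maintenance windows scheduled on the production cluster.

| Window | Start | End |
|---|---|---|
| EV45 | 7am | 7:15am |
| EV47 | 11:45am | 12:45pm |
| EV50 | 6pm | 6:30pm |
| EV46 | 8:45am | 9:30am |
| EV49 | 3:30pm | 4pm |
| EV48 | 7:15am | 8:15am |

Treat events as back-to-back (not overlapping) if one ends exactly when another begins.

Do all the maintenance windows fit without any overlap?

Yes

Two intervals overlap when each starts before the other ends.
Sorted by start: EV45, EV48, EV46, EV47, EV49, EV50.
EV48 starts exactly when EV45 ends (back-to-back, no overlap), so nothing later overlaps EV45 either.
EV46 starts after EV48 ends, so nothing later overlaps EV48 either.
EV47 starts after EV46 ends, so nothing later overlaps EV46 either.
EV49 starts after EV47 ends, so nothing later overlaps EV47 either.
EV50 starts after EV49 ends.
Every pair is clear; the schedule has no overlaps.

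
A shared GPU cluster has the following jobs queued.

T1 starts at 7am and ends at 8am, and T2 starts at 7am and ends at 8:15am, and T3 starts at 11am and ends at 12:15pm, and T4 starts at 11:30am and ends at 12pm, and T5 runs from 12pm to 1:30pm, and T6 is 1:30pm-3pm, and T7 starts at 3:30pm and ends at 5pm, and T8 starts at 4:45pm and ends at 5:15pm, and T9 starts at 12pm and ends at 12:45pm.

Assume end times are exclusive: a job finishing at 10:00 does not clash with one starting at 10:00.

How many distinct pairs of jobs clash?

6

Sorted by start: T1, T2, T3, T4, T5, T9, T6, T7, T8.
T2 starts before T1 ends → T1 and T2 overlap.
T3 starts after T1 ends, so nothing later overlaps T1 either.
T3 starts after T2 ends, so nothing later overlaps T2 either.
T4 starts before T3 ends → T3 and T4 overlap.
T5 starts before T3 ends → T3 and T5 overlap.
T9 starts before T3 ends → T3 and T9 overlap.
T6 starts after T3 ends, so nothing later overlaps T3 either.
T5 starts exactly when T4 ends (back-to-back, no overlap), so nothing later overlaps T4 either.
T9 starts before T5 ends → T5 and T9 overlap.
T6 starts exactly when T5 ends (back-to-back, no overlap), so nothing later overlaps T5 either.
T6 starts after T9 ends, so nothing later overlaps T9 either.
T7 starts after T6 ends, so nothing later overlaps T6 either.
T8 starts before T7 ends → T7 and T8 overlap.
Overlapping pairs: T1 & T2, T3 & T4, T3 & T5, T3 & T9, T5 & T9, T7 & T8 — 6 in total.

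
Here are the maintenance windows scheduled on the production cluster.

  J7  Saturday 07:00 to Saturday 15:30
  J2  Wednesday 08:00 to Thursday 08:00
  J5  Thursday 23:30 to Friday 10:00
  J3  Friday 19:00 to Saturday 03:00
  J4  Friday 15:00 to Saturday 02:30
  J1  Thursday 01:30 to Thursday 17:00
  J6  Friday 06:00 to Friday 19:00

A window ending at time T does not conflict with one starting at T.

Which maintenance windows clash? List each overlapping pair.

J1 & J2, J3 & J4, J4 & J6, J5 & J6

Check each pair: they overlap iff neither finishes before the other starts.
Sorted by start: J2, J1, J5, J6, J4, J3, J7.
J1 starts before J2 ends → J2 and J1 overlap.
J5 starts after J2 ends, so nothing later overlaps J2 either.
J5 starts after J1 ends, so nothing later overlaps J1 either.
J6 starts before J5 ends → J5 and J6 overlap.
J4 starts after J5 ends, so nothing later overlaps J5 either.
J4 starts before J6 ends → J6 and J4 overlap.
J3 starts exactly when J6 ends (back-to-back, no overlap), so nothing later overlaps J6 either.
J3 starts before J4 ends → J4 and J3 overlap.
J7 starts after J4 ends.
J7 starts after J3 ends.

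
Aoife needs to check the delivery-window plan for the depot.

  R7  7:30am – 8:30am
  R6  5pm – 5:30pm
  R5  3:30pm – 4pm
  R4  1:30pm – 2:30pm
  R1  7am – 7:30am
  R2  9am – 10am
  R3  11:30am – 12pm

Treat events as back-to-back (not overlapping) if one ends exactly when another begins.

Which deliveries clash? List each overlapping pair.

no conflicts

Sorted by start: R1, R7, R2, R3, R4, R5, R6.
R7 starts exactly when R1 ends (back-to-back, no overlap), so nothing later overlaps R1 either.
R2 starts after R7 ends, so nothing later overlaps R7 either.
R3 starts after R2 ends, so nothing later overlaps R2 either.
R4 starts after R3 ends, so nothing later overlaps R3 either.
R5 starts after R4 ends, so nothing later overlaps R4 either.
R6 starts after R5 ends.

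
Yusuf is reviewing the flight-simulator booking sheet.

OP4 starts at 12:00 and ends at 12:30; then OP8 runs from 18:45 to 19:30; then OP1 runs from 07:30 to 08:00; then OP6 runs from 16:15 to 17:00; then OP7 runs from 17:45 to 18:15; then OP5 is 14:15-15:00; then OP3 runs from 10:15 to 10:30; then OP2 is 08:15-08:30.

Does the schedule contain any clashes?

Sorted by start: OP1, OP2, OP3, OP4, OP5, OP6, OP7, OP8.
OP2 starts after OP1 ends, so OP1 has no further overlaps.
OP3 starts after OP2 ends, so OP2 has no further overlaps.
OP4 starts after OP3 ends, so OP3 has no further overlaps.
OP5 starts after OP4 ends, so OP4 has no further overlaps.
OP6 starts after OP5 ends, so OP5 has no further overlaps.
OP7 starts after OP6 ends, so OP6 has no further overlaps.
OP8 starts after OP7 ends.
Every pair is clear; the schedule has no overlaps.

No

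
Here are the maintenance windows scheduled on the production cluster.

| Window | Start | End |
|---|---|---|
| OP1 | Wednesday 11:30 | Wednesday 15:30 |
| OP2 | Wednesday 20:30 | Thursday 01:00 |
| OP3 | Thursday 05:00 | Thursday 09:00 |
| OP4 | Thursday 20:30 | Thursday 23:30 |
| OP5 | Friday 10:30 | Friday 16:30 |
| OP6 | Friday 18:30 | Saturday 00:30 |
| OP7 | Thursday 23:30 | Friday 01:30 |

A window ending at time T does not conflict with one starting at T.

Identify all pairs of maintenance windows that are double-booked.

no overlapping pairs

Sorted by start: OP1, OP2, OP3, OP4, OP7, OP5, OP6.
OP2 starts after OP1 ends, so OP1 has no further overlaps.
OP3 starts after OP2 ends, so OP2 has no further overlaps.
OP4 starts after OP3 ends, so OP3 has no further overlaps.
OP7 starts exactly when OP4 ends (back-to-back, no overlap), so OP4 has no further overlaps.
OP5 starts after OP7 ends, so OP7 has no further overlaps.
OP6 starts after OP5 ends.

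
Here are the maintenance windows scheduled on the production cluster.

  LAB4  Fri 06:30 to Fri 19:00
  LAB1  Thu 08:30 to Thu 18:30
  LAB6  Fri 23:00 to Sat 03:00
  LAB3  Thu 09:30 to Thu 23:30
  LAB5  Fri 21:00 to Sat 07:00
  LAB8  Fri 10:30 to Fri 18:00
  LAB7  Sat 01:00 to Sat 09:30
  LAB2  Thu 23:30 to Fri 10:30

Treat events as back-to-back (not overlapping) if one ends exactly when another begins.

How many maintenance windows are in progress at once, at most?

Sweep the timeline, counting +1 at each start and −1 at each end (ends before starts at a tie):
Thu 08:30 start LAB1 → 1
Thu 09:30 start LAB3 → 2
Thu 18:30 end LAB1 → 1
Thu 23:30 end LAB3 → 0
Thu 23:30 start LAB2 → 1
Fri 06:30 start LAB4 → 2
Fri 10:30 end LAB2 → 1
Fri 10:30 start LAB8 → 2
Fri 18:00 end LAB8 → 1
Fri 19:00 end LAB4 → 0
Fri 21:00 start LAB5 → 1
Fri 23:00 start LAB6 → 2
Sat 01:00 start LAB7 → 3
Sat 03:00 end LAB6 → 2
Sat 07:00 end LAB5 → 1
Sat 09:30 end LAB7 → 0
Peak is 3, at Sat 01:00 (LAB5, LAB6, LAB7).

3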